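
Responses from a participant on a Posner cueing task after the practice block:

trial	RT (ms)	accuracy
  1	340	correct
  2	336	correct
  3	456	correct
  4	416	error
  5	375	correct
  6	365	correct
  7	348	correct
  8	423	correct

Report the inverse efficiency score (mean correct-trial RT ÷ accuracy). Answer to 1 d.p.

431.5 ms

Correct trials (n=7): 340, 336, 456, 375, 365, 348, 423
Mean correct RT = 2643/7 = 377.5714 ms
Proportion correct = 7/8
IES = 377.5714 / (7/8) = 431.510 ms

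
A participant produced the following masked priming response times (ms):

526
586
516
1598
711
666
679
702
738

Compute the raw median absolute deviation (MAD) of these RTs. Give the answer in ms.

59 ms

Sorted: 516, 526, 586, 666, 679, 702, 711, 738, 1598 → median = 679
|x − 679|: 153, 93, 163, 919, 32, 13, 0, 23, 59
Sorted deviations: 0, 13, 23, 32, 59, 93, 153, 163, 919 → MAD = 59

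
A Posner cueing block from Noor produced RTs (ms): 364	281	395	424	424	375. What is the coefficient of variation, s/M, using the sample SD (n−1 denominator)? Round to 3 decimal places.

0.141

n = 6, Σ = 2263, M = 377.1667
Σ(x−M)² = 14130.833; s = √(14130.833/5) = 53.1617
CV = 53.1617 / 377.1667 = 0.14095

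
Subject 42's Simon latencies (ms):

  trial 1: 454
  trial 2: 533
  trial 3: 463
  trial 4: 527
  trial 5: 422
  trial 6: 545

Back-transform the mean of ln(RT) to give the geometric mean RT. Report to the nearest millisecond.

ln(RT): 6.1181, 6.2785, 6.1377, 6.2672, 6.0450, 6.3008
Mean ln(RT) = 37.1473/6 = 6.19122
Geometric mean = exp(6.19122) = 488.44 ms

488 ms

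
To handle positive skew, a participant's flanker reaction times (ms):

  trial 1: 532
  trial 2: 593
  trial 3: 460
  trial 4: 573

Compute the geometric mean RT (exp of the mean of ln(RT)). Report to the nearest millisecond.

ln(RT): 6.2766, 6.3852, 6.1312, 6.3509
Mean ln(RT) = 25.1440/4 = 6.28599
Geometric mean = exp(6.28599) = 536.99 ms

537 ms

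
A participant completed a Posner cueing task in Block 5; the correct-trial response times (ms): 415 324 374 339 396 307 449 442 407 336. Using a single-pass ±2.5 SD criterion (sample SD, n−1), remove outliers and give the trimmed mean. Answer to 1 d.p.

n = 10, ΣRT = 3789, M = 378.900
Σ(x−M)² = 22920.90; s = √(22920.90/9) = 50.465
Cutoffs: 378.900 ± 2.5·50.465 → [252.7, 505.1]
No RTs fall outside the cutoffs; all 10 retained. Mean = 3789/10 = 378.900

378.9 ms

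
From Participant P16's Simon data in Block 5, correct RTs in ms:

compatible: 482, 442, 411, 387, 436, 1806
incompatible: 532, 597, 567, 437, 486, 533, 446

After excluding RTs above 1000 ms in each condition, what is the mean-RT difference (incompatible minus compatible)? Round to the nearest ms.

compatible: exclude 1806
M(compatible) = 2158/5 = 431.600
M(incompatible) = 3598/7 = 514.000
Difference = 514.000 − 431.600 = 82.400 ms

82 ms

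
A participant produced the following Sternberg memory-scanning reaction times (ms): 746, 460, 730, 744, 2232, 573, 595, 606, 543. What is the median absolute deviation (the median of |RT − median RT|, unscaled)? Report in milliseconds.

Sorted: 460, 543, 573, 595, 606, 730, 744, 746, 2232 → median = 606
|x − 606|: 140, 146, 124, 138, 1626, 33, 11, 0, 63
Sorted deviations: 0, 11, 33, 63, 124, 138, 140, 146, 1626 → MAD = 124

124 ms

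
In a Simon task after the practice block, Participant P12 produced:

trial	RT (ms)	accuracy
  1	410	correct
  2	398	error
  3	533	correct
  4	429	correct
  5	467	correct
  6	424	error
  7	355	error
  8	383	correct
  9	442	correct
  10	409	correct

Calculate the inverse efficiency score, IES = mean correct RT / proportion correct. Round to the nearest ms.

627 ms

Correct trials (n=7): 410, 533, 429, 467, 383, 442, 409
Mean correct RT = 3073/7 = 439.0000 ms
Proportion correct = 7/10
IES = 439.0000 / (7/10) = 627.143 ms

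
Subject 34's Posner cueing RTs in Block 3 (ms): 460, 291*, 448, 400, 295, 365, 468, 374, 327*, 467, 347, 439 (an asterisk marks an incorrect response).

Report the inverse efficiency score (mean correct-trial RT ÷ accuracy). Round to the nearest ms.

488 ms

Correct trials (n=10): 460, 448, 400, 295, 365, 468, 374, 467, 347, 439
Mean correct RT = 4063/10 = 406.3000 ms
Proportion correct = 10/12
IES = 406.3000 / (10/12) = 487.560 ms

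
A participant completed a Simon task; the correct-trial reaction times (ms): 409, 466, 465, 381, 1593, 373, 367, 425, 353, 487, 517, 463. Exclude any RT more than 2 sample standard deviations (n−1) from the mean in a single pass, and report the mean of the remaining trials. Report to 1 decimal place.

n = 12, ΣRT = 6299, M = 524.917
Σ(x−M)² = 1274900.92; s = √(1274900.92/11) = 340.441
Cutoffs: 524.917 ± 2·340.441 → [-156.0, 1205.8]
Outside: 1593 → excluded.
Retained (n=11): Σ = 4706, mean = 4706/11 = 427.818

427.8 ms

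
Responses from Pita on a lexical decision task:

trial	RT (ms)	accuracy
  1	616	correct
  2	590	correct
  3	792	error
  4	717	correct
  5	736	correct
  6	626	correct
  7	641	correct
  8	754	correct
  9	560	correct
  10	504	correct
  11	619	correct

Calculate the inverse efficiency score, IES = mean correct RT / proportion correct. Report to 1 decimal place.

699.9 ms

Correct trials (n=10): 616, 590, 717, 736, 626, 641, 754, 560, 504, 619
Mean correct RT = 6363/10 = 636.3000 ms
Proportion correct = 10/11
IES = 636.3000 / (10/11) = 699.930 ms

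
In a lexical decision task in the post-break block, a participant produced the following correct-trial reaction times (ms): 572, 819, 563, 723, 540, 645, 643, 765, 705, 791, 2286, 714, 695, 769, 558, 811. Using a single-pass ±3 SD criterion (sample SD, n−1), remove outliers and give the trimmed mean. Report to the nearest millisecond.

n = 16, ΣRT = 12599, M = 787.438
Σ(x−M)² = 2524785.94; s = √(2524785.94/15) = 410.267
Cutoffs: 787.438 ± 3·410.267 → [-443.4, 2018.2]
Outside: 2286 → excluded.
Retained (n=15): Σ = 10313, mean = 10313/15 = 687.533

688 ms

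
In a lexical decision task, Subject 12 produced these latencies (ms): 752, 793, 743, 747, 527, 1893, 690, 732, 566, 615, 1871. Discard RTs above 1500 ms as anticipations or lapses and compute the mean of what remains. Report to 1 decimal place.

685.0 ms

Excluded: 1871, 1893
Retained (n=9): Σ = 6165
Mean = 6165/9 = 685.0000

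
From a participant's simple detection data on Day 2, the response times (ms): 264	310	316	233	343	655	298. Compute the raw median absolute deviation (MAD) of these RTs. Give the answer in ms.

Sorted: 233, 264, 298, 310, 316, 343, 655 → median = 310
|x − 310|: 46, 0, 6, 77, 33, 345, 12
Sorted deviations: 0, 6, 12, 33, 46, 77, 345 → MAD = 33

33 ms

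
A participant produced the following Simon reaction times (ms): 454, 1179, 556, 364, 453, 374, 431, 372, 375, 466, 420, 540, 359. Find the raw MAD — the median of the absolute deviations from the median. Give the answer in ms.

57 ms

Sorted: 359, 364, 372, 374, 375, 420, 431, 453, 454, 466, 540, 556, 1179 → median = 431
|x − 431|: 23, 748, 125, 67, 22, 57, 0, 59, 56, 35, 11, 109, 72
Sorted deviations: 0, 11, 22, 23, 35, 56, 57, 59, 67, 72, 109, 125, 748 → MAD = 57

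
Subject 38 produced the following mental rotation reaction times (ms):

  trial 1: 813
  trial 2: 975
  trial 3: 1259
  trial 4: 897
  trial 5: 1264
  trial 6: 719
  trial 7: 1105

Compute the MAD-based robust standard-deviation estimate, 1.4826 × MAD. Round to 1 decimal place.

240.2 ms

Sorted: 719, 813, 897, 975, 1105, 1259, 1264 → median = 975
|x − 975| sorted: 0, 78, 130, 162, 256, 284, 289 → MAD = 162
Robust SD ≈ 1.4826 × 162 = 240.181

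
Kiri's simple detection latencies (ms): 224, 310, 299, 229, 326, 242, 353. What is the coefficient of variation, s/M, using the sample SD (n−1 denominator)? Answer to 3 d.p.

0.181

n = 7, Σ = 1983, M = 283.2857
Σ(x−M)² = 15811.429; s = √(15811.429/6) = 51.3346
CV = 51.3346 / 283.2857 = 0.18121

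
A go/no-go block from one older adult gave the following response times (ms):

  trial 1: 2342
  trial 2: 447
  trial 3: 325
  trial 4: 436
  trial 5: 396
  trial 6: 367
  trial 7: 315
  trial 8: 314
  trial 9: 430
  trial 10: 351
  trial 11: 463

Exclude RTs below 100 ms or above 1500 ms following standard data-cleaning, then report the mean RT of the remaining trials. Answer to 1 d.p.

Excluded: 2342
Retained (n=10): Σ = 3844
Mean = 3844/10 = 384.4000

384.4 ms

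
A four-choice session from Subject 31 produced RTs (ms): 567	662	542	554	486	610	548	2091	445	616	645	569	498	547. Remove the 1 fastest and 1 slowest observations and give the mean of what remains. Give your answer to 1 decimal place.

Sorted: 445, 486, 498, 542, 547, 548, 554, 567, 569, 610, 616, 645, 662, 2091
Drop lowest 1 (445) and highest 1 (2091)
Remaining (n=12): Σ = 6844, mean = 6844/12 = 570.333

570.3 ms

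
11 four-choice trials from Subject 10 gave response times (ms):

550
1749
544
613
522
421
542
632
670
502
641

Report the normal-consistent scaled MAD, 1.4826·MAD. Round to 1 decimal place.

93.4 ms

Sorted: 421, 502, 522, 542, 544, 550, 613, 632, 641, 670, 1749 → median = 550
|x − 550| sorted: 0, 6, 8, 28, 48, 63, 82, 91, 120, 129, 1199 → MAD = 63
Robust SD ≈ 1.4826 × 63 = 93.404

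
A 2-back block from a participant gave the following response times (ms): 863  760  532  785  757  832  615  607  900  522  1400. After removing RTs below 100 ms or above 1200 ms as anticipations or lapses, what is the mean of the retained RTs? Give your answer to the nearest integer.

Excluded: 1400
Retained (n=10): Σ = 7173
Mean = 7173/10 = 717.3000

717 ms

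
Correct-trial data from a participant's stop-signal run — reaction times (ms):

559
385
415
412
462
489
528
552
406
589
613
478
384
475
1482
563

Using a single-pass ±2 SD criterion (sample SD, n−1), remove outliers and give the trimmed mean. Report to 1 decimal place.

n = 16, ΣRT = 8792, M = 549.500
Σ(x−M)² = 1009908.00; s = √(1009908.00/15) = 259.475
Cutoffs: 549.500 ± 2·259.475 → [30.6, 1068.4]
Outside: 1482 → excluded.
Retained (n=15): Σ = 7310, mean = 7310/15 = 487.333

487.3 ms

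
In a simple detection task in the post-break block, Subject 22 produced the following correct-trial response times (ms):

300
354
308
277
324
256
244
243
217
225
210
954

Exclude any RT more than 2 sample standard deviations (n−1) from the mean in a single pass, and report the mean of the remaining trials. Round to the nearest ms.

269 ms

n = 12, ΣRT = 3912, M = 326.000
Σ(x−M)² = 452624.00; s = √(452624.00/11) = 202.849
Cutoffs: 326.000 ± 2·202.849 → [-79.7, 731.7]
Outside: 954 → excluded.
Retained (n=11): Σ = 2958, mean = 2958/11 = 268.909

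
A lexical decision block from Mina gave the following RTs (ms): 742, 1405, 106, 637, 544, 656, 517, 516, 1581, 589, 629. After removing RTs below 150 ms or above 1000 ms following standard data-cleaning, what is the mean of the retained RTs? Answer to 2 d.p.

Excluded: 106, 1405, 1581
Retained (n=8): Σ = 4830
Mean = 4830/8 = 603.7500

603.75 ms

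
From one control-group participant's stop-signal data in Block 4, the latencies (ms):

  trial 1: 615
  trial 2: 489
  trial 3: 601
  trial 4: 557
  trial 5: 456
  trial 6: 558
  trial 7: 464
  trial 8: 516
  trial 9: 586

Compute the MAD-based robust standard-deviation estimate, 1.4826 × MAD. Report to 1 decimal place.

Sorted: 456, 464, 489, 516, 557, 558, 586, 601, 615 → median = 557
|x − 557| sorted: 0, 1, 29, 41, 44, 58, 68, 93, 101 → MAD = 44
Robust SD ≈ 1.4826 × 44 = 65.234

65.2 ms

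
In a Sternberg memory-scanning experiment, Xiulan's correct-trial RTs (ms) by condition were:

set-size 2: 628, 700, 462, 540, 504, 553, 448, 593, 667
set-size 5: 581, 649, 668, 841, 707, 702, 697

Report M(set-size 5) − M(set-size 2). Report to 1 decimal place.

M(set-size 2) = 5095/9 = 566.111
M(set-size 5) = 4845/7 = 692.143
Difference = 692.143 − 566.111 = 126.032 ms

126.0 ms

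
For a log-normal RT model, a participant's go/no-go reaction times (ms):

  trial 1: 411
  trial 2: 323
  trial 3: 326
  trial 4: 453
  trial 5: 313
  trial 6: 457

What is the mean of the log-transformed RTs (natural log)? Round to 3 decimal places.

ln(RT): 6.0186, 5.7777, 5.7869, 6.1159, 5.7462, 6.1247
Σ ln(RT) = 35.5699
Mean = 35.5699/6 = 5.92832

5.928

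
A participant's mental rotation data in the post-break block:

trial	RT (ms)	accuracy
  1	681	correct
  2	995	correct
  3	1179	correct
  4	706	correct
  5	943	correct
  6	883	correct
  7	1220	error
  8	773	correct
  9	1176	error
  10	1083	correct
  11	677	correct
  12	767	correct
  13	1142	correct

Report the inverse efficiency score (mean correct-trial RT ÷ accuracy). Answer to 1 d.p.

1056.0 ms

Correct trials (n=11): 681, 995, 1179, 706, 943, 883, 773, 1083, 677, 767, 1142
Mean correct RT = 9829/11 = 893.5455 ms
Proportion correct = 11/13
IES = 893.5455 / (11/13) = 1056.008 ms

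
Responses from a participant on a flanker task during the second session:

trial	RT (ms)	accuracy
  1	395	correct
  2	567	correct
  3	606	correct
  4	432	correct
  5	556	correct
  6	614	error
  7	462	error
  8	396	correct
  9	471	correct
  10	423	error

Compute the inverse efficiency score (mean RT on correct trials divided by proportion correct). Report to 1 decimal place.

698.6 ms

Correct trials (n=7): 395, 567, 606, 432, 556, 396, 471
Mean correct RT = 3423/7 = 489.0000 ms
Proportion correct = 7/10
IES = 489.0000 / (7/10) = 698.571 ms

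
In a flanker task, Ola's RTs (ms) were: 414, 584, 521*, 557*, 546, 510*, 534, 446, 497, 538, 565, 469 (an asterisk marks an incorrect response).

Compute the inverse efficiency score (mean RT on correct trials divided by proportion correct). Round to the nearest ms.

680 ms

Correct trials (n=9): 414, 584, 546, 534, 446, 497, 538, 565, 469
Mean correct RT = 4593/9 = 510.3333 ms
Proportion correct = 9/12
IES = 510.3333 / (9/12) = 680.444 ms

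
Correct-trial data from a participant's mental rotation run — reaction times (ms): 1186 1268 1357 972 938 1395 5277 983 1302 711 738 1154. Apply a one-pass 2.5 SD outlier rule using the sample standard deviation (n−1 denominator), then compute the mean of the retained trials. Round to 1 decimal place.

n = 12, ΣRT = 17281, M = 1440.083
Σ(x−M)² = 16630544.92; s = √(16630544.92/11) = 1229.580
Cutoffs: 1440.083 ± 2.5·1229.580 → [-1633.9, 4514.0]
Outside: 5277 → excluded.
Retained (n=11): Σ = 12004, mean = 12004/11 = 1091.273

1091.3 ms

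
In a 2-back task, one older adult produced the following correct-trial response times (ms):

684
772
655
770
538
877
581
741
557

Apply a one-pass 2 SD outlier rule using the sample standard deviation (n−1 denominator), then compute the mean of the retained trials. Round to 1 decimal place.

n = 9, ΣRT = 6175, M = 686.111
Σ(x−M)² = 104492.89; s = √(104492.89/8) = 114.287
Cutoffs: 686.111 ± 2·114.287 → [457.5, 914.7]
No RTs fall outside the cutoffs; all 9 retained. Mean = 6175/9 = 686.111

686.1 ms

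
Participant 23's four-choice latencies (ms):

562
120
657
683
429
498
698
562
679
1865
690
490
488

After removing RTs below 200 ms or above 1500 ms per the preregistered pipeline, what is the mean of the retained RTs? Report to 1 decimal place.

Excluded: 120, 1865
Retained (n=11): Σ = 6436
Mean = 6436/11 = 585.0909

585.1 ms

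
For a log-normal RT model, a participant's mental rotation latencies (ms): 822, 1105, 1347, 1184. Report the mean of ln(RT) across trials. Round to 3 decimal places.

ln(RT): 6.7117, 7.0076, 7.2056, 7.0767
Σ ln(RT) = 28.0016
Mean = 28.0016/4 = 7.00041

7.000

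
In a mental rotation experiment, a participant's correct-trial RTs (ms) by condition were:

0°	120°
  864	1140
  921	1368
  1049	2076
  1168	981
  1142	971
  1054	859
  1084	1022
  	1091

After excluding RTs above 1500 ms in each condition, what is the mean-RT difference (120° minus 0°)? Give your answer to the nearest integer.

21 ms

120°: exclude 2076
M(0°) = 7282/7 = 1040.286
M(120°) = 7432/7 = 1061.714
Difference = 1061.714 − 1040.286 = 21.429 ms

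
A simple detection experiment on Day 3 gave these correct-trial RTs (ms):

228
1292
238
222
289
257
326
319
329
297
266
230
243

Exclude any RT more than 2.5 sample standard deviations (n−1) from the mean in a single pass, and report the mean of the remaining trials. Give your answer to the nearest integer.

n = 13, ΣRT = 4536, M = 348.923
Σ(x−M)² = 981222.92; s = √(981222.92/12) = 285.952
Cutoffs: 348.923 ± 2.5·285.952 → [-366.0, 1063.8]
Outside: 1292 → excluded.
Retained (n=12): Σ = 3244, mean = 3244/12 = 270.333

270 ms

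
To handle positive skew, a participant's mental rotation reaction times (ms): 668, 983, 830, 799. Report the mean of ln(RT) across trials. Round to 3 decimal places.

ln(RT): 6.5043, 6.8906, 6.7214, 6.6834
Σ ln(RT) = 26.7997
Mean = 26.7997/4 = 6.69992

6.700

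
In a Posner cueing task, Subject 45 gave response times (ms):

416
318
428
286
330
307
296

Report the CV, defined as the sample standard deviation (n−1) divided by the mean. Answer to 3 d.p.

n = 7, Σ = 2381, M = 340.1429
Σ(x−M)² = 20044.857; s = √(20044.857/6) = 57.7997
CV = 57.7997 / 340.1429 = 0.16993

0.170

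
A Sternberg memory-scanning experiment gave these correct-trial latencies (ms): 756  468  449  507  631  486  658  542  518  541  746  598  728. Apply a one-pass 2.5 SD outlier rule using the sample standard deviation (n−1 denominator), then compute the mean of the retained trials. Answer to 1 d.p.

n = 13, ΣRT = 7628, M = 586.769
Σ(x−M)² = 139528.31; s = √(139528.31/12) = 107.830
Cutoffs: 586.769 ± 2.5·107.830 → [317.2, 856.3]
No RTs fall outside the cutoffs; all 13 retained. Mean = 7628/13 = 586.769

586.8 ms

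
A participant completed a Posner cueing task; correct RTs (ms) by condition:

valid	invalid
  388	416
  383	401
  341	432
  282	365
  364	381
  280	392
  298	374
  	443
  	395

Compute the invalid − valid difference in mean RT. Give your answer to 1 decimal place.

M(valid) = 2336/7 = 333.714
M(invalid) = 3599/9 = 399.889
Difference = 399.889 − 333.714 = 66.175 ms

66.2 ms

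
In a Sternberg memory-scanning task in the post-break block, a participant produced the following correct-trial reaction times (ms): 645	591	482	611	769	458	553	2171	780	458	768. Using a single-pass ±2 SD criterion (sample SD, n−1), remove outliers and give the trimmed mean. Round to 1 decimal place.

611.5 ms

n = 11, ΣRT = 8286, M = 753.273
Σ(x−M)² = 2357496.18; s = √(2357496.18/10) = 485.541
Cutoffs: 753.273 ± 2·485.541 → [-217.8, 1724.4]
Outside: 2171 → excluded.
Retained (n=10): Σ = 6115, mean = 6115/10 = 611.500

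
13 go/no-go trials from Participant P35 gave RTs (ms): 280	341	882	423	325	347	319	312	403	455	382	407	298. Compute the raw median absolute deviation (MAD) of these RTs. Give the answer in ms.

49 ms

Sorted: 280, 298, 312, 319, 325, 341, 347, 382, 403, 407, 423, 455, 882 → median = 347
|x − 347|: 67, 6, 535, 76, 22, 0, 28, 35, 56, 108, 35, 60, 49
Sorted deviations: 0, 6, 22, 28, 35, 35, 49, 56, 60, 67, 76, 108, 535 → MAD = 49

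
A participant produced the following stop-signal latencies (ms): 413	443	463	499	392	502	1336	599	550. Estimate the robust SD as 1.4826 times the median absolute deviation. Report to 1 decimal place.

Sorted: 392, 413, 443, 463, 499, 502, 550, 599, 1336 → median = 499
|x − 499| sorted: 0, 3, 36, 51, 56, 86, 100, 107, 837 → MAD = 56
Robust SD ≈ 1.4826 × 56 = 83.026

83.0 ms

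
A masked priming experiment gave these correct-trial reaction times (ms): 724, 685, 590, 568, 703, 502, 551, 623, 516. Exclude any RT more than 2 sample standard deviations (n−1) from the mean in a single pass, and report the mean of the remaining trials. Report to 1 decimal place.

606.9 ms

n = 9, ΣRT = 5462, M = 606.889
Σ(x−M)² = 53496.89; s = √(53496.89/8) = 81.775
Cutoffs: 606.889 ± 2·81.775 → [443.3, 770.4]
No RTs fall outside the cutoffs; all 9 retained. Mean = 5462/9 = 606.889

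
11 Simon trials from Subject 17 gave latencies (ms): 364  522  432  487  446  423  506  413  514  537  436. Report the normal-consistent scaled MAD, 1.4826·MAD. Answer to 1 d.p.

60.8 ms

Sorted: 364, 413, 423, 432, 436, 446, 487, 506, 514, 522, 537 → median = 446
|x − 446| sorted: 0, 10, 14, 23, 33, 41, 60, 68, 76, 82, 91 → MAD = 41
Robust SD ≈ 1.4826 × 41 = 60.787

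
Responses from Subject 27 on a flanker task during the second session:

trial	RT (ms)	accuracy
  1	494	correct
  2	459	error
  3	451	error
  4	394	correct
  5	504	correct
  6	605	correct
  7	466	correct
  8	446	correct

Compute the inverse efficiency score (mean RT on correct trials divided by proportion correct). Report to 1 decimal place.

646.4 ms

Correct trials (n=6): 494, 394, 504, 605, 466, 446
Mean correct RT = 2909/6 = 484.8333 ms
Proportion correct = 6/8
IES = 484.8333 / (6/8) = 646.444 ms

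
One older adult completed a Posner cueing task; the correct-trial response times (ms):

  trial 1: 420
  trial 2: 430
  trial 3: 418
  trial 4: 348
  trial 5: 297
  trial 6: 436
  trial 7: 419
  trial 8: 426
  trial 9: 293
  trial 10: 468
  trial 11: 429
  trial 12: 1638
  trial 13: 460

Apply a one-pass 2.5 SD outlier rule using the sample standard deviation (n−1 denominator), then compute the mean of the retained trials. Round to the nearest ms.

404 ms

n = 13, ΣRT = 6482, M = 498.615
Σ(x−M)² = 1444003.08; s = √(1444003.08/12) = 346.891
Cutoffs: 498.615 ± 2.5·346.891 → [-368.6, 1365.8]
Outside: 1638 → excluded.
Retained (n=12): Σ = 4844, mean = 4844/12 = 403.667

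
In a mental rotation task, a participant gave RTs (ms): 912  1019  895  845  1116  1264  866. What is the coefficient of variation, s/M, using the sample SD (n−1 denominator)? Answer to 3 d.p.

0.156

n = 7, Σ = 6917, M = 988.1429
Σ(x−M)² = 143278.857; s = √(143278.857/6) = 154.5309
CV = 154.5309 / 988.1429 = 0.15639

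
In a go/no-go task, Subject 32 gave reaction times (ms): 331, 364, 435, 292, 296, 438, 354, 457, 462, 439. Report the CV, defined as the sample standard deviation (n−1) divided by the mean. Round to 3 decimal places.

n = 10, Σ = 3868, M = 386.8000
Σ(x−M)² = 40193.600; s = √(40193.600/9) = 66.8278
CV = 66.8278 / 386.8000 = 0.17277

0.173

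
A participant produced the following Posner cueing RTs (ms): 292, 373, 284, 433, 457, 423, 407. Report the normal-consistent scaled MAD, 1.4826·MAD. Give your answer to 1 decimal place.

50.4 ms

Sorted: 284, 292, 373, 407, 423, 433, 457 → median = 407
|x − 407| sorted: 0, 16, 26, 34, 50, 115, 123 → MAD = 34
Robust SD ≈ 1.4826 × 34 = 50.408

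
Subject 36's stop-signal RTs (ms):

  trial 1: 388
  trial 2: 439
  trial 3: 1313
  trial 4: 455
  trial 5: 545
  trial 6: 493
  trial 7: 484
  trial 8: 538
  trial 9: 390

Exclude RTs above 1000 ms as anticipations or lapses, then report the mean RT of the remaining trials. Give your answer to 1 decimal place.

Excluded: 1313
Retained (n=8): Σ = 3732
Mean = 3732/8 = 466.5000

466.5 ms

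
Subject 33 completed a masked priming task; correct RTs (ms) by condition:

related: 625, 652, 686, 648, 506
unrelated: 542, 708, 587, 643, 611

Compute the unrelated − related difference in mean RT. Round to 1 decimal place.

M(related) = 3117/5 = 623.400
M(unrelated) = 3091/5 = 618.200
Difference = 618.200 − 623.400 = -5.200 ms

-5.2 ms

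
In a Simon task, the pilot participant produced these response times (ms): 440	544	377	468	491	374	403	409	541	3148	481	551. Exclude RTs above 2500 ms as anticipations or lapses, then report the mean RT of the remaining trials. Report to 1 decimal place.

Excluded: 3148
Retained (n=11): Σ = 5079
Mean = 5079/11 = 461.7273

461.7 ms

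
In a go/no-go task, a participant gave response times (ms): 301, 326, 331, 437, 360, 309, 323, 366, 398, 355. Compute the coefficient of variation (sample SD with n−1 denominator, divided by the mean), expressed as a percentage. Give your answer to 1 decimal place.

12.0%

n = 10, Σ = 3506, M = 350.6000
Σ(x−M)² = 15998.400; s = √(15998.400/9) = 42.1616
CV = 42.1616 / 350.6000 = 0.12026 = 12.026%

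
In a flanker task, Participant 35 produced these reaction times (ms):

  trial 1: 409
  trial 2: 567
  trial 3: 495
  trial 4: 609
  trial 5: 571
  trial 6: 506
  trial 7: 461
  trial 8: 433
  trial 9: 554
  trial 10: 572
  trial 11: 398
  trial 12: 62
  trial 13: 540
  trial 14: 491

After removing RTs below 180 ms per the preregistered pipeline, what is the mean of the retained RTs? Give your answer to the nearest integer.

508 ms

Excluded: 62
Retained (n=13): Σ = 6606
Mean = 6606/13 = 508.1538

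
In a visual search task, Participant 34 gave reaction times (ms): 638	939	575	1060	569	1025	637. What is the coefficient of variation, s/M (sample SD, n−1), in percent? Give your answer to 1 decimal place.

n = 7, Σ = 5443, M = 777.5714
Σ(x−M)² = 290823.714; s = √(290823.714/6) = 220.1604
CV = 220.1604 / 777.5714 = 0.28314 = 28.314%

28.3%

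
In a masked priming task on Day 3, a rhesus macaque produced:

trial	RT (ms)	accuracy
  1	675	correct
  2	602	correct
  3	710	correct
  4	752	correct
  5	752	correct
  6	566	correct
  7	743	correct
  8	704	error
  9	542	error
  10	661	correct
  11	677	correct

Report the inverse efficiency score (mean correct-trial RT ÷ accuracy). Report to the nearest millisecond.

834 ms

Correct trials (n=9): 675, 602, 710, 752, 752, 566, 743, 661, 677
Mean correct RT = 6138/9 = 682.0000 ms
Proportion correct = 9/11
IES = 682.0000 / (9/11) = 833.556 ms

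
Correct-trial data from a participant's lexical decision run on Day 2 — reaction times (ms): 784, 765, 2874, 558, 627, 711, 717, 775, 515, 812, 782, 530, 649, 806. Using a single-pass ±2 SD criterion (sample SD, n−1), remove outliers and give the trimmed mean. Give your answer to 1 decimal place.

n = 14, ΣRT = 11905, M = 850.357
Σ(x−M)² = 4548813.21; s = √(4548813.21/13) = 591.531
Cutoffs: 850.357 ± 2·591.531 → [-332.7, 2033.4]
Outside: 2874 → excluded.
Retained (n=13): Σ = 9031, mean = 9031/13 = 694.692

694.7 ms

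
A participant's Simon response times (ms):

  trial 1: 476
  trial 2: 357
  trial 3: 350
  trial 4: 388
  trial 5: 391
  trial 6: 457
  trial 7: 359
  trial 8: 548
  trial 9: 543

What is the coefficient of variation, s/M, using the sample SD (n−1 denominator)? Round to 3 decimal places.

0.183

n = 9, Σ = 3869, M = 429.8889
Σ(x−M)² = 49592.889; s = √(49592.889/8) = 78.7344
CV = 78.7344 / 429.8889 = 0.18315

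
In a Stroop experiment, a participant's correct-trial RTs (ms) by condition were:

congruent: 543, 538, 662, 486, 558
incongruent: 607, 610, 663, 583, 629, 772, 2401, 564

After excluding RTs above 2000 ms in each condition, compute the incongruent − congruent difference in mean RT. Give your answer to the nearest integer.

incongruent: exclude 2401
M(congruent) = 2787/5 = 557.400
M(incongruent) = 4428/7 = 632.571
Difference = 632.571 − 557.400 = 75.171 ms

75 ms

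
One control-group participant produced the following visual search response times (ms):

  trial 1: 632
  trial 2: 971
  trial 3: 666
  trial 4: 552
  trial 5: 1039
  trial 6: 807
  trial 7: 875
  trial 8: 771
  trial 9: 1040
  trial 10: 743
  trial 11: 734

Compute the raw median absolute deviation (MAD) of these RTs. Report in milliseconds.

105 ms

Sorted: 552, 632, 666, 734, 743, 771, 807, 875, 971, 1039, 1040 → median = 771
|x − 771|: 139, 200, 105, 219, 268, 36, 104, 0, 269, 28, 37
Sorted deviations: 0, 28, 36, 37, 104, 105, 139, 200, 219, 268, 269 → MAD = 105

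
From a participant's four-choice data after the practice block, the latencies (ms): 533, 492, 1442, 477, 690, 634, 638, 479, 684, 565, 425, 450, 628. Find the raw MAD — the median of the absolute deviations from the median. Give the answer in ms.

Sorted: 425, 450, 477, 479, 492, 533, 565, 628, 634, 638, 684, 690, 1442 → median = 565
|x − 565|: 32, 73, 877, 88, 125, 69, 73, 86, 119, 0, 140, 115, 63
Sorted deviations: 0, 32, 63, 69, 73, 73, 86, 88, 115, 119, 125, 140, 877 → MAD = 86

86 ms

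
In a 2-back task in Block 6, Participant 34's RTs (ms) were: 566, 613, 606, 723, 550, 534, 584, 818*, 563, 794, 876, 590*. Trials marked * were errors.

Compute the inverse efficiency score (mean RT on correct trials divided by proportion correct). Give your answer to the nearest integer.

769 ms

Correct trials (n=10): 566, 613, 606, 723, 550, 534, 584, 563, 794, 876
Mean correct RT = 6409/10 = 640.9000 ms
Proportion correct = 10/12
IES = 640.9000 / (10/12) = 769.080 ms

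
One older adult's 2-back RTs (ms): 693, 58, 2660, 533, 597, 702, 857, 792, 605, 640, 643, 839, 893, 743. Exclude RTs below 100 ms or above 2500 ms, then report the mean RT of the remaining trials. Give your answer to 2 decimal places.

711.42 ms

Excluded: 58, 2660
Retained (n=12): Σ = 8537
Mean = 8537/12 = 711.4167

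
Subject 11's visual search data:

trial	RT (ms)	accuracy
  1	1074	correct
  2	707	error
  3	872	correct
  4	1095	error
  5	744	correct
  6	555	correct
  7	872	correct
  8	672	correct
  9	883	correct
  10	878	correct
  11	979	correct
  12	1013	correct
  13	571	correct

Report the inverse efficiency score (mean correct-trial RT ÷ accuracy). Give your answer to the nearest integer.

979 ms

Correct trials (n=11): 1074, 872, 744, 555, 872, 672, 883, 878, 979, 1013, 571
Mean correct RT = 9113/11 = 828.4545 ms
Proportion correct = 11/13
IES = 828.4545 / (11/13) = 979.083 ms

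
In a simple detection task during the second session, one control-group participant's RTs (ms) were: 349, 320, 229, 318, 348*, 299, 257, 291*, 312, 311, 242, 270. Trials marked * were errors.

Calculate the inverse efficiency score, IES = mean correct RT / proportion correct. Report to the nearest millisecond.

Correct trials (n=10): 349, 320, 229, 318, 299, 257, 312, 311, 242, 270
Mean correct RT = 2907/10 = 290.7000 ms
Proportion correct = 10/12
IES = 290.7000 / (10/12) = 348.840 ms

349 ms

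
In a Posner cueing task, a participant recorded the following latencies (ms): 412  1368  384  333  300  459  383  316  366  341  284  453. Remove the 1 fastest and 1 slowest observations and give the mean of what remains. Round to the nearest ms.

375 ms

Sorted: 284, 300, 316, 333, 341, 366, 383, 384, 412, 453, 459, 1368
Drop lowest 1 (284) and highest 1 (1368)
Remaining (n=10): Σ = 3747, mean = 3747/10 = 374.700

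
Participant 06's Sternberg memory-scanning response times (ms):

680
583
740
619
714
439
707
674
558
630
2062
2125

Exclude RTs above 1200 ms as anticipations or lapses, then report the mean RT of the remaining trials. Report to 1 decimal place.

Excluded: 2062, 2125
Retained (n=10): Σ = 6344
Mean = 6344/10 = 634.4000

634.4 ms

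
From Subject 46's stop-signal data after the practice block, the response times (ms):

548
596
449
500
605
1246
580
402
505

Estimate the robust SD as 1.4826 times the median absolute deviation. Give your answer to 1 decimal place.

71.2 ms

Sorted: 402, 449, 500, 505, 548, 580, 596, 605, 1246 → median = 548
|x − 548| sorted: 0, 32, 43, 48, 48, 57, 99, 146, 698 → MAD = 48
Robust SD ≈ 1.4826 × 48 = 71.165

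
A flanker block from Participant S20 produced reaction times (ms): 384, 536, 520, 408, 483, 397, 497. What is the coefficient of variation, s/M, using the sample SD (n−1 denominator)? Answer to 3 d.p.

n = 7, Σ = 3225, M = 460.7143
Σ(x−M)² = 23719.429; s = √(23719.429/6) = 62.8748
CV = 62.8748 / 460.7143 = 0.13647

0.136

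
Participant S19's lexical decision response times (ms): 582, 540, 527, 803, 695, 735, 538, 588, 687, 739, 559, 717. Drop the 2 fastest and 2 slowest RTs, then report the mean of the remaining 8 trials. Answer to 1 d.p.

Sorted: 527, 538, 540, 559, 582, 588, 687, 695, 717, 735, 739, 803
Drop lowest 2 (527, 538) and highest 2 (739, 803)
Remaining (n=8): Σ = 5103, mean = 5103/8 = 637.875

637.9 ms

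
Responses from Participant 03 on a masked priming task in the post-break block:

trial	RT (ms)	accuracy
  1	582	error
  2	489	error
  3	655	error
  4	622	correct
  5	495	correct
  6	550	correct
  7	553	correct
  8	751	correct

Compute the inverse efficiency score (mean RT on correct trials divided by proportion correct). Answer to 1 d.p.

Correct trials (n=5): 622, 495, 550, 553, 751
Mean correct RT = 2971/5 = 594.2000 ms
Proportion correct = 5/8
IES = 594.2000 / (5/8) = 950.720 ms

950.7 ms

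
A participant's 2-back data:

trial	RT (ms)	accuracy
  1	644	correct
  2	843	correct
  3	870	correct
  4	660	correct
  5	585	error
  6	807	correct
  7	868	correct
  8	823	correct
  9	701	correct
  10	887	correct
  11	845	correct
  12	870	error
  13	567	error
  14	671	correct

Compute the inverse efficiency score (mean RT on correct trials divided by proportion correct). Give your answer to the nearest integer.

997 ms

Correct trials (n=11): 644, 843, 870, 660, 807, 868, 823, 701, 887, 845, 671
Mean correct RT = 8619/11 = 783.5455 ms
Proportion correct = 11/14
IES = 783.5455 / (11/14) = 997.240 ms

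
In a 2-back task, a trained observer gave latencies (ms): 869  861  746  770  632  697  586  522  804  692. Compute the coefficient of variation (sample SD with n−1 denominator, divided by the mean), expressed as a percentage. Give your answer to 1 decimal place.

n = 10, Σ = 7179, M = 717.9000
Σ(x−M)² = 118486.900; s = √(118486.900/9) = 114.7398
CV = 114.7398 / 717.9000 = 0.15983 = 15.983%

16.0%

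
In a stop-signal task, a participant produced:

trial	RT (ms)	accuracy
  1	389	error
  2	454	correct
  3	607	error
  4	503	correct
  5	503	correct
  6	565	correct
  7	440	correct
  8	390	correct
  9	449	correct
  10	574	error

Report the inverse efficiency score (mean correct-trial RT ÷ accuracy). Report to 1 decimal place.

Correct trials (n=7): 454, 503, 503, 565, 440, 390, 449
Mean correct RT = 3304/7 = 472.0000 ms
Proportion correct = 7/10
IES = 472.0000 / (7/10) = 674.286 ms

674.3 ms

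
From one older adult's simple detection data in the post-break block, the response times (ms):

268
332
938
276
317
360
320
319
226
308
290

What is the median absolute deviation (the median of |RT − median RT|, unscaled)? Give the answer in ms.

27 ms

Sorted: 226, 268, 276, 290, 308, 317, 319, 320, 332, 360, 938 → median = 317
|x − 317|: 49, 15, 621, 41, 0, 43, 3, 2, 91, 9, 27
Sorted deviations: 0, 2, 3, 9, 15, 27, 41, 43, 49, 91, 621 → MAD = 27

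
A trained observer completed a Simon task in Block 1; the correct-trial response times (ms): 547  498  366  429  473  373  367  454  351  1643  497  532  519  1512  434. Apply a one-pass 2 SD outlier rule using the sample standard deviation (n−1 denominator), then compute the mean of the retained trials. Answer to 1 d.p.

n = 15, ΣRT = 8995, M = 599.667
Σ(x−M)² = 2271415.33; s = √(2271415.33/14) = 402.795
Cutoffs: 599.667 ± 2·402.795 → [-205.9, 1405.3]
Outside: 1512, 1643 → excluded.
Retained (n=13): Σ = 5840, mean = 5840/13 = 449.231

449.2 ms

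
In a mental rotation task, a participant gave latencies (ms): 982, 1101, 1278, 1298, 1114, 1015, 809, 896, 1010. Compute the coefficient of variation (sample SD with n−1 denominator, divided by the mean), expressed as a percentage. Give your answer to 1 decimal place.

n = 9, Σ = 9503, M = 1055.8889
Σ(x−M)² = 209118.889; s = √(209118.889/8) = 161.6783
CV = 161.6783 / 1055.8889 = 0.15312 = 15.312%

15.3%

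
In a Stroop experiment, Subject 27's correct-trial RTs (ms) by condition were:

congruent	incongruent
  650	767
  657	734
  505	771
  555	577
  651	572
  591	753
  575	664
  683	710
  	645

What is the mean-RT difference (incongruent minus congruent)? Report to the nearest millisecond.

80 ms

M(congruent) = 4867/8 = 608.375
M(incongruent) = 6193/9 = 688.111
Difference = 688.111 − 608.375 = 79.736 ms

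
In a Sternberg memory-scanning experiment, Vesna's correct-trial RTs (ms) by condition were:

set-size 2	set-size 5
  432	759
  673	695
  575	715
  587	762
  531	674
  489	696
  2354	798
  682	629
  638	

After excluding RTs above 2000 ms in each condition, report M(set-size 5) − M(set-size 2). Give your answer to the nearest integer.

set-size 2: exclude 2354
M(set-size 2) = 4607/8 = 575.875
M(set-size 5) = 5728/8 = 716.000
Difference = 716.000 − 575.875 = 140.125 ms

140 ms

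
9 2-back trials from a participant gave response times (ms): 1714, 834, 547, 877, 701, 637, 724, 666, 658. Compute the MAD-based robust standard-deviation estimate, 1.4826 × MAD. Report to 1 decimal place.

94.9 ms

Sorted: 547, 637, 658, 666, 701, 724, 834, 877, 1714 → median = 701
|x − 701| sorted: 0, 23, 35, 43, 64, 133, 154, 176, 1013 → MAD = 64
Robust SD ≈ 1.4826 × 64 = 94.886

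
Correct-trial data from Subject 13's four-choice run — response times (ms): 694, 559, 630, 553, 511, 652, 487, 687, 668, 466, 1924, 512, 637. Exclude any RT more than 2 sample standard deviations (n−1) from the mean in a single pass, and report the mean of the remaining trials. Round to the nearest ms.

588 ms

n = 13, ΣRT = 8980, M = 690.769
Σ(x−M)² = 1722150.31; s = √(1722150.31/12) = 378.830
Cutoffs: 690.769 ± 2·378.830 → [-66.9, 1448.4]
Outside: 1924 → excluded.
Retained (n=12): Σ = 7056, mean = 7056/12 = 588.000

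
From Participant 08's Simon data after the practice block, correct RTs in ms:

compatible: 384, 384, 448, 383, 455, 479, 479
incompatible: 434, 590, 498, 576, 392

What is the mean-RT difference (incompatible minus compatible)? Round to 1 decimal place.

M(compatible) = 3012/7 = 430.286
M(incompatible) = 2490/5 = 498.000
Difference = 498.000 − 430.286 = 67.714 ms

67.7 ms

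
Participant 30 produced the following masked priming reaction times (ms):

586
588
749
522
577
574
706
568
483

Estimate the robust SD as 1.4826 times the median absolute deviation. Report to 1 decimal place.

Sorted: 483, 522, 568, 574, 577, 586, 588, 706, 749 → median = 577
|x − 577| sorted: 0, 3, 9, 9, 11, 55, 94, 129, 172 → MAD = 11
Robust SD ≈ 1.4826 × 11 = 16.309

16.3 ms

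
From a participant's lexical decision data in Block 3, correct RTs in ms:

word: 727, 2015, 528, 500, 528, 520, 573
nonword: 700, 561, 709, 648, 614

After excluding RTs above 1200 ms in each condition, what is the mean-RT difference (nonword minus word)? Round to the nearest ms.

84 ms

word: exclude 2015
M(word) = 3376/6 = 562.667
M(nonword) = 3232/5 = 646.400
Difference = 646.400 − 562.667 = 83.733 ms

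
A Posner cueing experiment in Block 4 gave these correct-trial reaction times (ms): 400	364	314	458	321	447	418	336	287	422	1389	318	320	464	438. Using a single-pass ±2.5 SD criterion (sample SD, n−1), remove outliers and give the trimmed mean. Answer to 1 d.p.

n = 15, ΣRT = 6696, M = 446.400
Σ(x−M)² = 1002669.60; s = √(1002669.60/14) = 267.618
Cutoffs: 446.400 ± 2.5·267.618 → [-222.6, 1115.4]
Outside: 1389 → excluded.
Retained (n=14): Σ = 5307, mean = 5307/14 = 379.071

379.1 ms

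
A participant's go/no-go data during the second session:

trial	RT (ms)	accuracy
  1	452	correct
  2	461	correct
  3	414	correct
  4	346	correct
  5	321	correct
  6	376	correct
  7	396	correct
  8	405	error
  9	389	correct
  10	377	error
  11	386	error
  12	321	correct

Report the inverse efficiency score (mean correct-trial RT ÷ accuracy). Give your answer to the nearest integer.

515 ms

Correct trials (n=9): 452, 461, 414, 346, 321, 376, 396, 389, 321
Mean correct RT = 3476/9 = 386.2222 ms
Proportion correct = 9/12
IES = 386.2222 / (9/12) = 514.963 ms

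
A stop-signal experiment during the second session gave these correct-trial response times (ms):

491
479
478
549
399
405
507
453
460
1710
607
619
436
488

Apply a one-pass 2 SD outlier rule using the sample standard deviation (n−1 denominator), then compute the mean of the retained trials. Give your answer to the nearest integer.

n = 14, ΣRT = 8081, M = 577.214
Σ(x−M)² = 1436972.36; s = √(1436972.36/13) = 332.470
Cutoffs: 577.214 ± 2·332.470 → [-87.7, 1242.2]
Outside: 1710 → excluded.
Retained (n=13): Σ = 6371, mean = 6371/13 = 490.077

490 ms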